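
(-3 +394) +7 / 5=1962 / 5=392.40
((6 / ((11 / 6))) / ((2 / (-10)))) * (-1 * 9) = 1620 / 11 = 147.27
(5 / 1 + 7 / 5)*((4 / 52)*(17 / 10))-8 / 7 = -696 / 2275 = -0.31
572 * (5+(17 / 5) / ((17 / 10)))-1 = 4003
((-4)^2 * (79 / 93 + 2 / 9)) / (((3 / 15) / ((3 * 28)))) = 669760 / 93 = 7201.72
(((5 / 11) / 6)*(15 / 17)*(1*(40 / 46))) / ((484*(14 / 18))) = 1125 / 7285894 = 0.00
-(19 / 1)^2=-361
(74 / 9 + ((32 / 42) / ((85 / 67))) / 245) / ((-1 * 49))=-10790566 / 64286775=-0.17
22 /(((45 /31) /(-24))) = -5456 /15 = -363.73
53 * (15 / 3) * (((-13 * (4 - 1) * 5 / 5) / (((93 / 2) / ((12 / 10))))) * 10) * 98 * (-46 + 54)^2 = -518568960 / 31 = -16728030.97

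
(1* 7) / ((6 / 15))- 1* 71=-107 / 2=-53.50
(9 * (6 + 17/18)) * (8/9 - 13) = -13625/18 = -756.94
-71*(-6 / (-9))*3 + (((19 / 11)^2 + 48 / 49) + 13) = -741344 / 5929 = -125.04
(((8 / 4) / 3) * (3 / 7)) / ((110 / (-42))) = -6 / 55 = -0.11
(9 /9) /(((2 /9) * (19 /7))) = 63 /38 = 1.66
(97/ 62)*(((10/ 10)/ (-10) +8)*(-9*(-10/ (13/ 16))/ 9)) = 61304/ 403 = 152.12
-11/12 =-0.92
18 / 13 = 1.38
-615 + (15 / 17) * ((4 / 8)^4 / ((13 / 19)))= -614.92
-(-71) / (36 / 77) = 5467 / 36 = 151.86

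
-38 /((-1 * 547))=38 /547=0.07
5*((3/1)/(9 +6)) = 1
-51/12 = -17/4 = -4.25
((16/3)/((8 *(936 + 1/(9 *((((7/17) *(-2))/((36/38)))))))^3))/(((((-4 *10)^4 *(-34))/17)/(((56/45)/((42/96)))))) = -2352637/333233208116198380800000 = -0.00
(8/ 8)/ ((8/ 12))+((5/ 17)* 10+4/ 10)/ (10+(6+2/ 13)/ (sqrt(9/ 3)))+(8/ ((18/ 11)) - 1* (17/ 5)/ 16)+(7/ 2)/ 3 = 209449121/ 27111600 - 14768* sqrt(3)/ 188275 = 7.59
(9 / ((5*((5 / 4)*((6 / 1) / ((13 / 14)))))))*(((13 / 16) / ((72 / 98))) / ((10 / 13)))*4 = 15379 / 12000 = 1.28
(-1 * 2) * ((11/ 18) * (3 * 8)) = -88/ 3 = -29.33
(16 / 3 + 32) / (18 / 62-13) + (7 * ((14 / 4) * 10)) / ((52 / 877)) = 126894943 / 30732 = 4129.08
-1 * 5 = -5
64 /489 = 0.13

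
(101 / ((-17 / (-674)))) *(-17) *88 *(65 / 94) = -4142375.32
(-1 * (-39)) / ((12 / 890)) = 5785 / 2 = 2892.50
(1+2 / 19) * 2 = 2.21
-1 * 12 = -12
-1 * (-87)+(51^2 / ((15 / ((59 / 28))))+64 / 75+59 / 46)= 21953051 / 48300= 454.51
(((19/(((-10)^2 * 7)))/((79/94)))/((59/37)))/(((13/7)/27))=0.29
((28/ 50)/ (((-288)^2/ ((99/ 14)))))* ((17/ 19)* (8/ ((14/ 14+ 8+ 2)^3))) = 17/ 66211200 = 0.00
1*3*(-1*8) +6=-18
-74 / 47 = -1.57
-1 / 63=-0.02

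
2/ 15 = 0.13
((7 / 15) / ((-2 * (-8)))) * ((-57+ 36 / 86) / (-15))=0.11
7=7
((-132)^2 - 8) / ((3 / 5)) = 87080 / 3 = 29026.67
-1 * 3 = -3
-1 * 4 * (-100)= 400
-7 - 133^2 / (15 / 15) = -17696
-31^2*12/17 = -11532/17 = -678.35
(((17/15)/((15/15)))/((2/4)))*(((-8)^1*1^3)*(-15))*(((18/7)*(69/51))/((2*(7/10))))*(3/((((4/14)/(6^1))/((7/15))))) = 19872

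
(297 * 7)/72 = 231/8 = 28.88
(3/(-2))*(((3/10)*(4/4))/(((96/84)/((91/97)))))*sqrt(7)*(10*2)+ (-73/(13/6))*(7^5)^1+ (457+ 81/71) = -522241222/923 - 5733*sqrt(7)/776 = -565828.02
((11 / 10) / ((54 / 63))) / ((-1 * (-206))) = 77 / 12360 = 0.01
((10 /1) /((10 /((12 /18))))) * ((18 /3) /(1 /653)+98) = 8032 /3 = 2677.33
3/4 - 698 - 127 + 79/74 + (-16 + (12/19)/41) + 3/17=-1644391289/1959964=-838.99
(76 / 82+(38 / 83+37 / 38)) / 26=23459 / 258628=0.09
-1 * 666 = -666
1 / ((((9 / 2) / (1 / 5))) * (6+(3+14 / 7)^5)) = 2 / 140895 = 0.00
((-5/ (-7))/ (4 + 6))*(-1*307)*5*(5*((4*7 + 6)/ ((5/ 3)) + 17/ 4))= -756755/ 56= -13513.48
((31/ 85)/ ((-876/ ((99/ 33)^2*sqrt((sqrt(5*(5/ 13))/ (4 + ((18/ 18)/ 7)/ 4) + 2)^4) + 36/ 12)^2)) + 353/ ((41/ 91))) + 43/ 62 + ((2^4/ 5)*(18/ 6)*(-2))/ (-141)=32013422659370831496281/ 40855042272733411060 - 34634673864*sqrt(13)/ 302617344913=783.17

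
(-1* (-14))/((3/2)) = 28/3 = 9.33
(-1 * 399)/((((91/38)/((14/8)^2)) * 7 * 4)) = -7581/416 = -18.22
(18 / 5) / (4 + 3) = 18 / 35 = 0.51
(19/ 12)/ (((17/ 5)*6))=95/ 1224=0.08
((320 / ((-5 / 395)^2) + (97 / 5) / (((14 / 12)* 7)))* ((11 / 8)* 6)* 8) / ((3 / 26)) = 279876729704 / 245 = 1142353998.79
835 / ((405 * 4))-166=-53617 / 324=-165.48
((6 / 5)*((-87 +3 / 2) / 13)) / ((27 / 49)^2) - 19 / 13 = -48184 / 1755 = -27.46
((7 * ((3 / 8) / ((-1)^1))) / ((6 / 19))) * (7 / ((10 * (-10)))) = 931 / 1600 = 0.58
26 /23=1.13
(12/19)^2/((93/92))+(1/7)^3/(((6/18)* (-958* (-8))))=11608602405/29418363632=0.39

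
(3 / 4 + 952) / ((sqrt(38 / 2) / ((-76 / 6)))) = -3811 * sqrt(19) / 6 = -2768.63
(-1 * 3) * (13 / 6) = -13 / 2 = -6.50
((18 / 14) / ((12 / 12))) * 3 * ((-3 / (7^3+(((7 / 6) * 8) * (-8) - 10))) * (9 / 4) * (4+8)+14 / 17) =181413 / 92225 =1.97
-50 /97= -0.52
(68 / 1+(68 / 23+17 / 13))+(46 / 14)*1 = 158126 / 2093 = 75.55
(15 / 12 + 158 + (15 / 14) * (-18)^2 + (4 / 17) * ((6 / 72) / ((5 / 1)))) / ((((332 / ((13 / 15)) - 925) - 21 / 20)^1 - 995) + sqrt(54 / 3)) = -6265176707959 / 19027766720151 - 12220974740 * sqrt(2) / 19027766720151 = -0.33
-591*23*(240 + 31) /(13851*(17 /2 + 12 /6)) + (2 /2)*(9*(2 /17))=-40003408 /1648269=-24.27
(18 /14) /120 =3 /280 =0.01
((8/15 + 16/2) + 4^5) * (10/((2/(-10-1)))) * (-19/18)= 1618496/27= 59944.30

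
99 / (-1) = -99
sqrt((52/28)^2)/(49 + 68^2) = 13/32711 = 0.00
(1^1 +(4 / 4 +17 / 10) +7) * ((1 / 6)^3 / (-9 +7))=-107 / 4320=-0.02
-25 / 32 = -0.78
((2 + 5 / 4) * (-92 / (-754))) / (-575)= -1 / 1450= -0.00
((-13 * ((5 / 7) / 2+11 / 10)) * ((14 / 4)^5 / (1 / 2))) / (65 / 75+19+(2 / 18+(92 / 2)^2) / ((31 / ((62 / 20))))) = -14326767 / 166664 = -85.96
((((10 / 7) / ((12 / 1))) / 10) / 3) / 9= 1 / 2268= 0.00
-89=-89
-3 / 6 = -1 / 2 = -0.50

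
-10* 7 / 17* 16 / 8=-140 / 17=-8.24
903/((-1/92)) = -83076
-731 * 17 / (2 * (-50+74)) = -12427 / 48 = -258.90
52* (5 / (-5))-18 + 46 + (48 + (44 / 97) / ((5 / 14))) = 12256 / 485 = 25.27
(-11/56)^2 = 121/3136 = 0.04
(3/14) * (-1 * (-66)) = 99/7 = 14.14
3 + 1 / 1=4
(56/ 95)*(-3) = -1.77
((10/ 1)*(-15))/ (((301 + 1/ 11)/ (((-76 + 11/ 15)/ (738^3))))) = 62095/ 665624682432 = 0.00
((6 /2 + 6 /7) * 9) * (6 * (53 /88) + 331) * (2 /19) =1222.72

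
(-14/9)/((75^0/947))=-13258/9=-1473.11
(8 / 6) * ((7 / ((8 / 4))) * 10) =140 / 3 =46.67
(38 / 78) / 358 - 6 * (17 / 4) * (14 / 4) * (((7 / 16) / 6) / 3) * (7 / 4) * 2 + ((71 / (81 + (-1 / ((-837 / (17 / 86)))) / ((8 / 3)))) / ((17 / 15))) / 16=-3562987335106385 / 472372558165248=-7.54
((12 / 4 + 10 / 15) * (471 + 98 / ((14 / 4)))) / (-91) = -5489 / 273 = -20.11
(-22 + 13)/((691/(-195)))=2.54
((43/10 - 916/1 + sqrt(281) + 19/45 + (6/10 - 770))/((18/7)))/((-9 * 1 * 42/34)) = 2571437/43740 - 17 * sqrt(281)/486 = 58.20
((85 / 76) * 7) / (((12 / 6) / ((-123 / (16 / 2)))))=-73185 / 1216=-60.19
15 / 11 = 1.36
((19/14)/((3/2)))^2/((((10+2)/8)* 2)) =361/1323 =0.27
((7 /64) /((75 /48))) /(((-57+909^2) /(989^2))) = 978121 /11803200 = 0.08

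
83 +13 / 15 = 1258 / 15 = 83.87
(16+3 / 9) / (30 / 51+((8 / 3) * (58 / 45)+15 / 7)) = 262395 / 99091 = 2.65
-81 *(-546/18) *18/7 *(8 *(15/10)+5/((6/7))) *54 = 6084234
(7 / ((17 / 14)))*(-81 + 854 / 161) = -170618 / 391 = -436.36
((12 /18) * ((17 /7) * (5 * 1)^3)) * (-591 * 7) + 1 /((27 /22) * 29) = -655566728 /783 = -837249.97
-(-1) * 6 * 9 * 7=378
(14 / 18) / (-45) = -7 / 405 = -0.02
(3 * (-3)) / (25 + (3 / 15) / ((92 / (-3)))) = -4140 / 11497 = -0.36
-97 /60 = -1.62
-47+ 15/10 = -91/2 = -45.50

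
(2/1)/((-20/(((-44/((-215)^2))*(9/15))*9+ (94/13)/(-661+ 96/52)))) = 15952861/9902550625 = 0.00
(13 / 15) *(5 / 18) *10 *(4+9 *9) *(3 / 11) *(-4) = -22100 / 99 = -223.23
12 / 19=0.63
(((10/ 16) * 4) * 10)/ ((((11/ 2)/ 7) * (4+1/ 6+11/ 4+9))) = 4200/ 2101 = 2.00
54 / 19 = 2.84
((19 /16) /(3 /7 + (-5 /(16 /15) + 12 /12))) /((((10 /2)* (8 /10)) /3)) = -399 /1460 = -0.27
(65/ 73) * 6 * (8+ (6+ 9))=8970/ 73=122.88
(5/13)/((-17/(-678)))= 3390/221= 15.34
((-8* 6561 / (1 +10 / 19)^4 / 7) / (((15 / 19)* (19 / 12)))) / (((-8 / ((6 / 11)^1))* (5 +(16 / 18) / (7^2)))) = 1292814554472 / 86086706915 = 15.02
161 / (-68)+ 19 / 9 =-157 / 612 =-0.26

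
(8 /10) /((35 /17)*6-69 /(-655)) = 8908 /138723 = 0.06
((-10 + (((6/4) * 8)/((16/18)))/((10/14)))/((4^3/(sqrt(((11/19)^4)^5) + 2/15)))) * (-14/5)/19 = -7881693790116391/2795766213557256000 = -0.00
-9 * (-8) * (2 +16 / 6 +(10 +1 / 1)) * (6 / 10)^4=91368 / 625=146.19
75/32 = 2.34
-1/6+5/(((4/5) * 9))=19/36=0.53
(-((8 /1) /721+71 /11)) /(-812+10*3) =51279 /6202042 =0.01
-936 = -936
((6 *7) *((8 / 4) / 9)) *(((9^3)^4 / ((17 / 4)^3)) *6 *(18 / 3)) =6073364752487424 / 4913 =1236182526457.85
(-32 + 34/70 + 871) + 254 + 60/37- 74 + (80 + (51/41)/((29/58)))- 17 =57692769/53095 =1086.60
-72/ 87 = -24/ 29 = -0.83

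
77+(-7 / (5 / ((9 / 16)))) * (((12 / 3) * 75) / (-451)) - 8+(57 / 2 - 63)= 35.02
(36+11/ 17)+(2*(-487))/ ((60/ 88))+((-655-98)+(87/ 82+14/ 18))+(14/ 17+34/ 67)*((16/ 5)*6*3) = -8684819153/ 4202910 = -2066.38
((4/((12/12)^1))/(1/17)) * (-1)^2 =68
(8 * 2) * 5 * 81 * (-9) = -58320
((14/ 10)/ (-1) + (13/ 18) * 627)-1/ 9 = 451.32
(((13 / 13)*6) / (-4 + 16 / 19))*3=-57 / 10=-5.70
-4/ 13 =-0.31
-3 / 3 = -1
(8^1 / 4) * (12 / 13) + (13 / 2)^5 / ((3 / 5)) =19340.02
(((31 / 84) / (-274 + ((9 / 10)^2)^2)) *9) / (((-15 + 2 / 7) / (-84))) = -19530000 / 281544217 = -0.07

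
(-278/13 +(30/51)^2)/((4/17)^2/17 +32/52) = -671857/19756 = -34.01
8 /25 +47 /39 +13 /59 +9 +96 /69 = 16057859 /1323075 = 12.14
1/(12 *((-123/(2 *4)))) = -2/369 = -0.01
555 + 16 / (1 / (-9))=411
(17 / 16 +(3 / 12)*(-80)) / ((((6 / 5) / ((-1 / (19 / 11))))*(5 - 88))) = -5555 / 50464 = -0.11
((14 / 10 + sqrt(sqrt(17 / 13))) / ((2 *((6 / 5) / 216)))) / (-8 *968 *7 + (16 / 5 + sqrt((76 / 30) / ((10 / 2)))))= -0.00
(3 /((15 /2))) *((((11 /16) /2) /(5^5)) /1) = 11 /250000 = 0.00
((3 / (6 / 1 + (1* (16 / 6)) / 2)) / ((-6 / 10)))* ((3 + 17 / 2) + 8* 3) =-1065 / 44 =-24.20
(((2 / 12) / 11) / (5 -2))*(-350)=-175 / 99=-1.77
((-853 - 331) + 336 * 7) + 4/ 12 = 3505/ 3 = 1168.33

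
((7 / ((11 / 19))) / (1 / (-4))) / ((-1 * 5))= 532 / 55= 9.67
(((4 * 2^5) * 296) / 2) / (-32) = -592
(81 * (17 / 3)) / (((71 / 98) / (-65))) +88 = -2917582 / 71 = -41092.70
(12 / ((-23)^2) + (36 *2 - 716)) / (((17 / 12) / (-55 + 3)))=212574336 / 8993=23637.76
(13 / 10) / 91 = 1 / 70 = 0.01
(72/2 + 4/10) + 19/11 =38.13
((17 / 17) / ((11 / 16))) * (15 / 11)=240 / 121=1.98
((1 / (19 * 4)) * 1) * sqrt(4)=1 / 38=0.03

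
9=9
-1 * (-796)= 796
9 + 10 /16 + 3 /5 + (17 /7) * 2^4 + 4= 14863 /280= 53.08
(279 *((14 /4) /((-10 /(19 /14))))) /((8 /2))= -33.13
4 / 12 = 1 / 3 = 0.33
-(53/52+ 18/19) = -1943/988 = -1.97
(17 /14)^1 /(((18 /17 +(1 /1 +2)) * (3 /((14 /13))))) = 289 /2691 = 0.11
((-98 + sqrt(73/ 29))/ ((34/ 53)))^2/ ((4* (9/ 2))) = 260852167/ 201144 - 137641* sqrt(2117)/ 150858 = 1254.86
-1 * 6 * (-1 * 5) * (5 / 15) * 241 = 2410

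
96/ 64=3/ 2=1.50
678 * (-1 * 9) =-6102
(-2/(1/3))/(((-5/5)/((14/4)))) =21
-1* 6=-6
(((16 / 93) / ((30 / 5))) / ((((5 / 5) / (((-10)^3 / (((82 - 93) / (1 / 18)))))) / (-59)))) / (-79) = 236000 / 2182059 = 0.11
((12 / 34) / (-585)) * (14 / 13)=-28 / 43095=-0.00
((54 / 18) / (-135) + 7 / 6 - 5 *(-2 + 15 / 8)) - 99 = -35003 / 360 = -97.23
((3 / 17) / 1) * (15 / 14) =45 / 238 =0.19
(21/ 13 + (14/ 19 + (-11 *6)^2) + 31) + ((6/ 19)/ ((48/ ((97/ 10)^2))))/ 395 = 342597842317/ 78052000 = 4389.35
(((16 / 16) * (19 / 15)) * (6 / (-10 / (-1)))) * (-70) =-266 / 5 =-53.20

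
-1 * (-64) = 64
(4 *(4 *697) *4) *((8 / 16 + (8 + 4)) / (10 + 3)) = 557600 / 13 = 42892.31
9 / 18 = 1 / 2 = 0.50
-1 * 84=-84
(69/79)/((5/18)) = 1242/395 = 3.14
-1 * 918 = -918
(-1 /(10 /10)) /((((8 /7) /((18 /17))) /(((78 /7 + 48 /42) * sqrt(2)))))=-387 * sqrt(2) /34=-16.10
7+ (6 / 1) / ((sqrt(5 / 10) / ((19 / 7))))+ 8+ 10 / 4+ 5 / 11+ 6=114 * sqrt(2) / 7+ 527 / 22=46.99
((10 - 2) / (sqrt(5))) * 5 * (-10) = -80 * sqrt(5) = -178.89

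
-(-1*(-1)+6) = -7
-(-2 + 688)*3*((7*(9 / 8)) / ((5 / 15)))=-194481 / 4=-48620.25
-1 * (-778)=778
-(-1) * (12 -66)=-54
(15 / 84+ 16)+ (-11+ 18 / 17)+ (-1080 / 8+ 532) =191941 / 476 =403.24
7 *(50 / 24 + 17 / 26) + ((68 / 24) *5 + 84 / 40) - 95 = -15489 / 260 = -59.57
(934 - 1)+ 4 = 937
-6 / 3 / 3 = -0.67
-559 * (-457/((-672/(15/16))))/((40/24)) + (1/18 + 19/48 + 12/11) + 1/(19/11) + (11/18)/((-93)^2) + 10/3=-12150159903797/58307268096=-208.38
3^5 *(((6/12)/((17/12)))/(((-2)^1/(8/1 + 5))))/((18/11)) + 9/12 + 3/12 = -11549/34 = -339.68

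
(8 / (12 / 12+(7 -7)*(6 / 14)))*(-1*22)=-176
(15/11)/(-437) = -0.00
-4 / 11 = -0.36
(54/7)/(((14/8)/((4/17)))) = 1.04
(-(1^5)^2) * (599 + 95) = -694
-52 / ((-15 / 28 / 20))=5824 / 3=1941.33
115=115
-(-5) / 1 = 5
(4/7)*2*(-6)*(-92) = 4416/7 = 630.86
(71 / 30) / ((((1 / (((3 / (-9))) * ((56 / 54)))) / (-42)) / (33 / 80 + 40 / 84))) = 30.54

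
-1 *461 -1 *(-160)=-301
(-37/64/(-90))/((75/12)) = 37/36000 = 0.00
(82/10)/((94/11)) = 451/470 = 0.96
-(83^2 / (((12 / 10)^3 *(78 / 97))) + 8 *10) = -84876965 / 16848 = -5037.81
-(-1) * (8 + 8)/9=16/9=1.78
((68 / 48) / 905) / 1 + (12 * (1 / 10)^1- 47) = -497371 / 10860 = -45.80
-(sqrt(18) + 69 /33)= -3* sqrt(2) -23 /11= -6.33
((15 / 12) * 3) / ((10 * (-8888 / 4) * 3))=-1 / 17776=-0.00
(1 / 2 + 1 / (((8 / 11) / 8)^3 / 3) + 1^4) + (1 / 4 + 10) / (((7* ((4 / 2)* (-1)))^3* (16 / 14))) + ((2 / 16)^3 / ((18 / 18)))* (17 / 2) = 200428701 / 50176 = 3994.51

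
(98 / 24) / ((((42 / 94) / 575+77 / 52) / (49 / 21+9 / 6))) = 56563325 / 5353758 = 10.57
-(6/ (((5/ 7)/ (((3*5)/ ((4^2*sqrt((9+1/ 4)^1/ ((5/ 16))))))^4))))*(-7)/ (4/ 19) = 0.25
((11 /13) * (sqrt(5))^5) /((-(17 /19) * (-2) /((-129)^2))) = 439874.16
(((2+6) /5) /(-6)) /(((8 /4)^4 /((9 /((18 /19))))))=-0.16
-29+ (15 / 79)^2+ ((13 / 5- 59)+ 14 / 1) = -2226912 / 31205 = -71.36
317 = 317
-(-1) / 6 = 1 / 6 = 0.17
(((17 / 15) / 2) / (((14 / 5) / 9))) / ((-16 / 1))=-51 / 448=-0.11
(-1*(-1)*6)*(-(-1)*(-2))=-12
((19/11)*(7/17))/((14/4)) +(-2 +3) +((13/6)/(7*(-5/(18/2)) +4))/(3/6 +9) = 3.26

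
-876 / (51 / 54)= -15768 / 17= -927.53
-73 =-73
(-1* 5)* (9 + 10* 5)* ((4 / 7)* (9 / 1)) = -10620 / 7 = -1517.14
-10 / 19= -0.53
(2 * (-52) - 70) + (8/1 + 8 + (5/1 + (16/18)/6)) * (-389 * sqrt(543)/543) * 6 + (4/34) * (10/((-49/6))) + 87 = -444238 * sqrt(543)/4887 - 72591/833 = -2205.37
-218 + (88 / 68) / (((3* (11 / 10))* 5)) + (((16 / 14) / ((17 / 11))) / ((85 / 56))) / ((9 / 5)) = -566110 / 2601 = -217.65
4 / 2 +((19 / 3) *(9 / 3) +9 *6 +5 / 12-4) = 857 / 12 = 71.42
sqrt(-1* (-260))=2* sqrt(65)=16.12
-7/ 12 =-0.58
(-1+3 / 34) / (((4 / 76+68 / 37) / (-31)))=675583 / 45186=14.95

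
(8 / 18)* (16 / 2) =32 / 9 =3.56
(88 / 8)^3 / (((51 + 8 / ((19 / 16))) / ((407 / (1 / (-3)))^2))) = 37701878049 / 1097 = 34368165.95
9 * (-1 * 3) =-27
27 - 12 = 15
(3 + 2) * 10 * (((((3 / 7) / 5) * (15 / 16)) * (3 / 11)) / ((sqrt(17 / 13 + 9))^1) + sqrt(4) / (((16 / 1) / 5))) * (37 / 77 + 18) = 960525 * sqrt(1742) / 6355888 + 177875 / 308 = 583.82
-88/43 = -2.05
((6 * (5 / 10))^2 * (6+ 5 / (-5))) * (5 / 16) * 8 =225 / 2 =112.50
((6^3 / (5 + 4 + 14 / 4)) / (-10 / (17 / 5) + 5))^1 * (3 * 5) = 22032 / 175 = 125.90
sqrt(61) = 7.81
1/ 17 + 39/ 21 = 228/ 119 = 1.92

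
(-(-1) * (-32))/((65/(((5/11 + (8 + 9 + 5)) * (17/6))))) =-31.32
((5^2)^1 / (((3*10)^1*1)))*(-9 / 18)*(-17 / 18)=85 / 216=0.39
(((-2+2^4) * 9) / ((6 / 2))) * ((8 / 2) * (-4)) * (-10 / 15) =448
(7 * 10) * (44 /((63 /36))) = 1760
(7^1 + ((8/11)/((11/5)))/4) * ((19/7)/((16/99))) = 146547/1232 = 118.95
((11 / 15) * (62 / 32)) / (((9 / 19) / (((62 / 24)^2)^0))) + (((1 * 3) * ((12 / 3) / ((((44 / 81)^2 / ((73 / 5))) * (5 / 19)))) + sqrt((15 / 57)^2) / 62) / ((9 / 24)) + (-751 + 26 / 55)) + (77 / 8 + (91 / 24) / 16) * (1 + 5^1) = 16404742713793 / 3078820800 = 5328.26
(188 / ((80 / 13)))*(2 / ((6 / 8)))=1222 / 15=81.47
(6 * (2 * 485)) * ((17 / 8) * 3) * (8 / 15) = 19788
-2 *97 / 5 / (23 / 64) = -12416 / 115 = -107.97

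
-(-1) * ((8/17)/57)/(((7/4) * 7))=32/47481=0.00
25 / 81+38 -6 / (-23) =71855 / 1863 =38.57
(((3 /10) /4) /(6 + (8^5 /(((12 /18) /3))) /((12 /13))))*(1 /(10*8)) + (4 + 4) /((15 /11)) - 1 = 276426667 /56800000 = 4.87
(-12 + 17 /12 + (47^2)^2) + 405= 58560905 /12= 4880075.42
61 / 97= 0.63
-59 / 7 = -8.43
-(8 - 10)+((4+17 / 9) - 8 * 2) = -73 / 9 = -8.11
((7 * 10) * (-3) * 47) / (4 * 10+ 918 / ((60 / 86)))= -7.28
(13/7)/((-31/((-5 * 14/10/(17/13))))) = 169/527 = 0.32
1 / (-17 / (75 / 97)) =-75 / 1649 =-0.05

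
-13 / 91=-0.14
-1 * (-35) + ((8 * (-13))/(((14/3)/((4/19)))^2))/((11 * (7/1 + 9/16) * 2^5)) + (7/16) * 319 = 65758526835/376704944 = 174.56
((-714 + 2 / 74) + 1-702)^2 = 2740941316 / 1369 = 2002148.51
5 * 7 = 35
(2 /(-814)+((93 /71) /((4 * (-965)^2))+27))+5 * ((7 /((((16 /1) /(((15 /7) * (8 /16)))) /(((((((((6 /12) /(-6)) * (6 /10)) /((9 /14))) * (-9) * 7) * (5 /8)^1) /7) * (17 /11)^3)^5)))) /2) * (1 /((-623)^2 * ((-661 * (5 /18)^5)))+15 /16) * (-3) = -9.20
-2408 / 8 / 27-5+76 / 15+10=-1.08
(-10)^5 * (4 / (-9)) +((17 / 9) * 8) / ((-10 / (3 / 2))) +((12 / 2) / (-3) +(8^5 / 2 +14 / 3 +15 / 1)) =2737973 / 45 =60843.84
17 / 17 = 1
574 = 574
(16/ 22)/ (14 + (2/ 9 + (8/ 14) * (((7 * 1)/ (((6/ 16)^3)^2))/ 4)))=729/ 374704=0.00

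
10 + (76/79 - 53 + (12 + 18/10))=-11154/395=-28.24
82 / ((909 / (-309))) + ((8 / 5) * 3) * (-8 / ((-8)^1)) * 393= 2815666 / 1515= 1858.53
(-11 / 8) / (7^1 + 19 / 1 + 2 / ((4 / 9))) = -11 / 244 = -0.05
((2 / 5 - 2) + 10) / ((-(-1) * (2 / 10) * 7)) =6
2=2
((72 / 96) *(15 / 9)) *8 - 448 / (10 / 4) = -846 / 5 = -169.20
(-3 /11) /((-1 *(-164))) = -3 /1804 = -0.00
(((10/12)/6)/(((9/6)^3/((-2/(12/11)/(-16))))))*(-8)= -55/1458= -0.04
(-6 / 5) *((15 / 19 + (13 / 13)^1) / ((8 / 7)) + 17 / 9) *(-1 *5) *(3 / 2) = 2363 / 76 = 31.09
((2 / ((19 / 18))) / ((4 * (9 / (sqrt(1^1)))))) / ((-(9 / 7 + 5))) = -7 / 836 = -0.01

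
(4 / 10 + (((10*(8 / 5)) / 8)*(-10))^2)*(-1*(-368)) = 736736 / 5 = 147347.20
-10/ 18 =-5/ 9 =-0.56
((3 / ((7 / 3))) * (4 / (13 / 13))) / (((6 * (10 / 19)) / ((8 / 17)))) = 456 / 595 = 0.77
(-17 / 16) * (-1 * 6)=51 / 8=6.38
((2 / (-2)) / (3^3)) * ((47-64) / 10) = 17 / 270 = 0.06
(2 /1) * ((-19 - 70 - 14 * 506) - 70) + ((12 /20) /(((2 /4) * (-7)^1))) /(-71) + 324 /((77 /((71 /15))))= -395430316 /27335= -14466.08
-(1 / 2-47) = 93 / 2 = 46.50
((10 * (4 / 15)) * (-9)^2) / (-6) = -36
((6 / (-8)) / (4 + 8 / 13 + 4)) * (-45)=1755 / 448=3.92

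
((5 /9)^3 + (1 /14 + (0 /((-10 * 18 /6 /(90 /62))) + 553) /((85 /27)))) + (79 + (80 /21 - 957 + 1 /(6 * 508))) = -698.29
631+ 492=1123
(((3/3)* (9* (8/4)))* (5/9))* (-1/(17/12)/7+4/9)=3680/1071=3.44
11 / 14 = 0.79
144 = 144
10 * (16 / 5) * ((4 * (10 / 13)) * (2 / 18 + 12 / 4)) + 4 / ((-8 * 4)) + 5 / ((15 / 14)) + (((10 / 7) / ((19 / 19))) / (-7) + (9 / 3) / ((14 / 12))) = 14366155 / 45864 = 313.23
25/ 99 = 0.25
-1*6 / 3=-2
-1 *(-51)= 51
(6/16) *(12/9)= 1/2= 0.50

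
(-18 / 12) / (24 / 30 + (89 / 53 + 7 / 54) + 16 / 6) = -21465 / 75493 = -0.28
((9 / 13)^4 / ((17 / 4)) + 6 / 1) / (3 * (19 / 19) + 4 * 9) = 979822 / 6311981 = 0.16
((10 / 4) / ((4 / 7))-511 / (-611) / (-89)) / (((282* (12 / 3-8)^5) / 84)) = -13294239 / 10468610048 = -0.00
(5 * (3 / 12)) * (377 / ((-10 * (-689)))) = 29 / 424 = 0.07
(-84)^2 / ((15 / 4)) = 9408 / 5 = 1881.60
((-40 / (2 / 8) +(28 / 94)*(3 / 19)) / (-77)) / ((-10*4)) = -71419 / 1375220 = -0.05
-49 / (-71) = 49 / 71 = 0.69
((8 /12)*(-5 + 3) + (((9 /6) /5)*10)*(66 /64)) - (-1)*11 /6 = 115 /32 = 3.59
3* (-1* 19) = -57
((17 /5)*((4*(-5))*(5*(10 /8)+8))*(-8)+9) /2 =7761 /2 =3880.50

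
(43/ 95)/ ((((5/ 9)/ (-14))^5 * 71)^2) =43368450612139014663168/ 4676708984375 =9273284003.14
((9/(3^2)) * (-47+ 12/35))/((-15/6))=3266/175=18.66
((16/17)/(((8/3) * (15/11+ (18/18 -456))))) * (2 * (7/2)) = -231/42415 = -0.01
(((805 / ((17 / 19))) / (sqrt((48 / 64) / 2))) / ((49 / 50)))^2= 95484500000 / 42483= 2247593.15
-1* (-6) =6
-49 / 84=-7 / 12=-0.58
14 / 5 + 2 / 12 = 89 / 30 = 2.97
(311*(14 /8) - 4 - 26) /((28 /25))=51425 /112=459.15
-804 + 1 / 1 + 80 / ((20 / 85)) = -463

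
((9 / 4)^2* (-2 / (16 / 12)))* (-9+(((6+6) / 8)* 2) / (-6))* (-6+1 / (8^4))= -113462775 / 262144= -432.83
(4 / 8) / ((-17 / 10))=-5 / 17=-0.29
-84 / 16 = -21 / 4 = -5.25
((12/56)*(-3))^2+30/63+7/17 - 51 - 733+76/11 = -85302731/109956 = -775.79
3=3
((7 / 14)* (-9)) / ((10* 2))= -9 / 40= -0.22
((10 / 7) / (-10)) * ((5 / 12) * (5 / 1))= -25 / 84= -0.30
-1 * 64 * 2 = -128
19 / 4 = 4.75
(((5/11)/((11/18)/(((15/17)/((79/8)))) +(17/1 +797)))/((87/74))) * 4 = 1065600/565591147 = 0.00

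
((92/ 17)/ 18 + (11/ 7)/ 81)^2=9517225/ 92910321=0.10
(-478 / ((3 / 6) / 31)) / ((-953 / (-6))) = -177816 / 953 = -186.59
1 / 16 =0.06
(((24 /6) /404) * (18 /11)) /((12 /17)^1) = 0.02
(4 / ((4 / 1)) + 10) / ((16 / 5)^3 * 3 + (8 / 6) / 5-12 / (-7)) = 28875 / 263248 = 0.11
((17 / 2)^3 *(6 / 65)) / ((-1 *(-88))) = 14739 / 22880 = 0.64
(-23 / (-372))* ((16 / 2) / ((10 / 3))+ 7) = 1081 / 1860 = 0.58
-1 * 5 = -5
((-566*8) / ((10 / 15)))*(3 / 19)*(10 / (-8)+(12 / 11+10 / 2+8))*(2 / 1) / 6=-959370 / 209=-4590.29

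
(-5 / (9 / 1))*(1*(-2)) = 10 / 9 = 1.11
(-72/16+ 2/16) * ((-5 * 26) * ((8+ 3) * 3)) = 75075/4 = 18768.75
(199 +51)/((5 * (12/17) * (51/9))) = 25/2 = 12.50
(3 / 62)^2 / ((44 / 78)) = 0.00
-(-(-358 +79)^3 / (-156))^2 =-52406204859369 / 2704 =-19380992921.36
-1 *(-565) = 565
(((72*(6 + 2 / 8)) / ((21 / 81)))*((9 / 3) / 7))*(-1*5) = -182250 / 49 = -3719.39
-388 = -388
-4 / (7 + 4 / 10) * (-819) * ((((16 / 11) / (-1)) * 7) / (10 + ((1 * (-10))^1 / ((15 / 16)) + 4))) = -550368 / 407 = -1352.26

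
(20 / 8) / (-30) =-1 / 12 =-0.08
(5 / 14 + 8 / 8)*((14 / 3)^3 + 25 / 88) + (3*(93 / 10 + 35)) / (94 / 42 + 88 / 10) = 150.35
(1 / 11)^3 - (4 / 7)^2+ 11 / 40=-132471 / 2608760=-0.05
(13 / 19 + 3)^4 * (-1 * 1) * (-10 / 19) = 240100000 / 2476099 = 96.97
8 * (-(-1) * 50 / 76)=100 / 19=5.26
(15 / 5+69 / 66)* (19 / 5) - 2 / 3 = 4853 / 330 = 14.71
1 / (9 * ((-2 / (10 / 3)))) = -5 / 27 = -0.19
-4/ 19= -0.21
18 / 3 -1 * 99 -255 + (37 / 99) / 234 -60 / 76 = -153520379 / 440154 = -348.79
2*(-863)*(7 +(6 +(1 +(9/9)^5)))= -25890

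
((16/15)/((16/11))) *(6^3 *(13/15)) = 137.28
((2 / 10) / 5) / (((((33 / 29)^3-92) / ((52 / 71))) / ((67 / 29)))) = -43732 / 58491575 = -0.00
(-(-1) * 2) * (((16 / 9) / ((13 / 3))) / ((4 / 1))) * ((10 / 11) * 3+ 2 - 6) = -0.26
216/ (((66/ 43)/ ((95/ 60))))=2451/ 11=222.82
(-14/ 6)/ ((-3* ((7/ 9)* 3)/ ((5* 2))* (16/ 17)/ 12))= 85/ 2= 42.50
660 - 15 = 645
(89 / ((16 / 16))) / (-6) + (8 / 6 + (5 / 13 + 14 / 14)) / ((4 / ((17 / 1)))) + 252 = 9700 / 39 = 248.72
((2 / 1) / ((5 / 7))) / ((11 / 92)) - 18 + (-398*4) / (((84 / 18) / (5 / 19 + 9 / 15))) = -2114342 / 7315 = -289.04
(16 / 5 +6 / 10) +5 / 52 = 1013 / 260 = 3.90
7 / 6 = 1.17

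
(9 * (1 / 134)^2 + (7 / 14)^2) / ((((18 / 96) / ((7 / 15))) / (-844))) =-106296736 / 202005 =-526.21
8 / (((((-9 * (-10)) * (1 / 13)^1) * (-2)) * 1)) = -26 / 45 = -0.58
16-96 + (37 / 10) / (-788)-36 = -116.00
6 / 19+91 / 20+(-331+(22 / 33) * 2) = -370273 / 1140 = -324.80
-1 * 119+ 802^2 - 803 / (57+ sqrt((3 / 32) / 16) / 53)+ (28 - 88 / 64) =680944 * sqrt(6) / 4672737789+ 8013403105238211 / 12460634104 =643097.54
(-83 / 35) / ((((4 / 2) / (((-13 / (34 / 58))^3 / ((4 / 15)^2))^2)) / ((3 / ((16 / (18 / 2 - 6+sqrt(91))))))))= -7238398355095090555125*sqrt(91) / 1384144756736 - 21715195065285271665375 / 1384144756736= -65574871477.53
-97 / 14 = -6.93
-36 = -36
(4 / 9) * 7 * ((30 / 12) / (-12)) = -35 / 54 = -0.65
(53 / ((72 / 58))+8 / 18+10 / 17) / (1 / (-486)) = -722547 / 34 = -21251.38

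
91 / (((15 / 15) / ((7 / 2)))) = 637 / 2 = 318.50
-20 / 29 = -0.69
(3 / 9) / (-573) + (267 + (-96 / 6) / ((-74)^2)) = 267.00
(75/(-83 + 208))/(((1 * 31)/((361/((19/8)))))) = 456/155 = 2.94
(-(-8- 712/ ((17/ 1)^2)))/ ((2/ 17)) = 1512/ 17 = 88.94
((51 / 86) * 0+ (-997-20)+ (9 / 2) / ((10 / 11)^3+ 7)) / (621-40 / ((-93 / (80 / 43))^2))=-111799007526933 / 68303881599238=-1.64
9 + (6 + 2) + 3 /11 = 190 /11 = 17.27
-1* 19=-19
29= 29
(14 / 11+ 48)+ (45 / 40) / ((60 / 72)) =11137 / 220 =50.62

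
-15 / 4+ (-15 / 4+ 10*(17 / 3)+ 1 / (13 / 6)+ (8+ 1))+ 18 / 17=79145 / 1326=59.69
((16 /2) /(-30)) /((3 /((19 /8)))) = -0.21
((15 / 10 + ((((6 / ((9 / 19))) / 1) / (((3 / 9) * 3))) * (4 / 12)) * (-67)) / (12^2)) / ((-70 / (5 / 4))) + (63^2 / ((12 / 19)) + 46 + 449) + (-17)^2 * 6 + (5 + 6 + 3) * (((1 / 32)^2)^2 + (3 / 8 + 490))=4571597002625 / 297271296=15378.53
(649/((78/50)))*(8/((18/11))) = 713900/351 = 2033.90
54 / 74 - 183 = -6744 / 37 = -182.27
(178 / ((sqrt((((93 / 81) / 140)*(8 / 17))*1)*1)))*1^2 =267*sqrt(110670) / 31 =2865.26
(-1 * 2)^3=-8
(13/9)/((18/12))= 26/27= 0.96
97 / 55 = 1.76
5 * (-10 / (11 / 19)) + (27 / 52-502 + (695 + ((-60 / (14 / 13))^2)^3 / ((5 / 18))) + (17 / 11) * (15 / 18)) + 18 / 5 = 108686957402867866117 / 1009428420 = 107671782614.23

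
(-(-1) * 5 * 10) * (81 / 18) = 225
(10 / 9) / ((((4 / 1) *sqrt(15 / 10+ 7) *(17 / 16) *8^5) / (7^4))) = 12005 *sqrt(34) / 10653696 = 0.01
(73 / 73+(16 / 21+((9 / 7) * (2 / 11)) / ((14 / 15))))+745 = 1207919 / 1617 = 747.01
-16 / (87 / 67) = -12.32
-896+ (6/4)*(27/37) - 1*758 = -122315/74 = -1652.91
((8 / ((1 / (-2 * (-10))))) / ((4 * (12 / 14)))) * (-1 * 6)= -280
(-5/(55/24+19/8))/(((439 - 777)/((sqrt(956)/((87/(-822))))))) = -2055*sqrt(239)/34307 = -0.93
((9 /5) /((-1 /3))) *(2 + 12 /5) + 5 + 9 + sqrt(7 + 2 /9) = -244 /25 + sqrt(65) /3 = -7.07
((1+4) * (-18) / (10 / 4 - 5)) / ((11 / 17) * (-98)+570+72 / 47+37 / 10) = 287640 / 4089443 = 0.07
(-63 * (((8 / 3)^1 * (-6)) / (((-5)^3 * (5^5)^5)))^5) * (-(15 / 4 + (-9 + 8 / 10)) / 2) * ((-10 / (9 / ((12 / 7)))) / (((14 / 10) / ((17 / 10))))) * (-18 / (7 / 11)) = -471189159936 / 3515577587298101067533452778557741590155921159779802768184132910622707868242287077009677886962890625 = -0.00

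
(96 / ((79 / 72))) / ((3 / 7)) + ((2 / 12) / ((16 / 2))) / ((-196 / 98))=1548209 / 7584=204.14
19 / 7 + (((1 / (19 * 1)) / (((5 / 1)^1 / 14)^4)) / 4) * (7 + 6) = 1099589 / 83125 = 13.23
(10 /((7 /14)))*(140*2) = 5600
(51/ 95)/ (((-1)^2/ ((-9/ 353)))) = -459/ 33535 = -0.01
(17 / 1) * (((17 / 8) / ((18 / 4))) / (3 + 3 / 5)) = 1445 / 648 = 2.23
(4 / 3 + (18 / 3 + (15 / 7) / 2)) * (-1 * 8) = -1412 / 21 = -67.24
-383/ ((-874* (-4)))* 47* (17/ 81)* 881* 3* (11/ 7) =-2965610747/ 660744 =-4488.29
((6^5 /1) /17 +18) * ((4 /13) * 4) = 129312 /221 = 585.12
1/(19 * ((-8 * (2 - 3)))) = 0.01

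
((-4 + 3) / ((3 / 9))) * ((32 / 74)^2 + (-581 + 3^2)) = 1715.44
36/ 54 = 2/ 3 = 0.67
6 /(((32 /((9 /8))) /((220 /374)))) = 0.12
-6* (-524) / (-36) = -262 / 3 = -87.33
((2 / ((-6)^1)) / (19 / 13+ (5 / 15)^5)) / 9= -117 / 4630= -0.03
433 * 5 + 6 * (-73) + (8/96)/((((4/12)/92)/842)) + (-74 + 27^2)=21748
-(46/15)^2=-2116/225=-9.40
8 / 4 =2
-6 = -6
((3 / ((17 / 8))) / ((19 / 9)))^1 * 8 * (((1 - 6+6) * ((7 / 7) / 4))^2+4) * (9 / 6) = 10530 / 323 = 32.60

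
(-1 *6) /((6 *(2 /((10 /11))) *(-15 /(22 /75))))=2 /225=0.01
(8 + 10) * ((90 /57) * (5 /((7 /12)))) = 32400 /133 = 243.61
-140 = -140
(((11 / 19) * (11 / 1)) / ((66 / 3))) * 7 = 77 / 38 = 2.03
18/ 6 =3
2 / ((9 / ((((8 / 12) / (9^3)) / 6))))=2 / 59049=0.00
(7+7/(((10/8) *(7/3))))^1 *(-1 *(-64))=3008/5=601.60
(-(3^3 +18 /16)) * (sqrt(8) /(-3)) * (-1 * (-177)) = 13275 * sqrt(2) /4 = 4693.42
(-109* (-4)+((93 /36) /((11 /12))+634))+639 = 18830 /11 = 1711.82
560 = 560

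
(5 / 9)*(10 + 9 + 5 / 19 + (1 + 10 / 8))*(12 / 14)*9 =92.20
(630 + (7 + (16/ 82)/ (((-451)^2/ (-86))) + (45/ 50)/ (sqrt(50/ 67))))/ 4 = 9*sqrt(134)/ 400 + 5312223229/ 33357764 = 159.51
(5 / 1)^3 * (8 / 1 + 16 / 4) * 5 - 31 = 7469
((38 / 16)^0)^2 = 1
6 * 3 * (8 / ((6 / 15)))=360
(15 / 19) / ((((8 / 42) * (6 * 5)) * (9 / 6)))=7 / 76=0.09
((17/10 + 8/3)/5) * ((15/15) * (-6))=-131/25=-5.24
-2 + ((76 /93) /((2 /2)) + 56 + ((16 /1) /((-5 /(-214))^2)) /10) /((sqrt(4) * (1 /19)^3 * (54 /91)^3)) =49036511.97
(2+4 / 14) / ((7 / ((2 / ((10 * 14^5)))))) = 1 / 8235430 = 0.00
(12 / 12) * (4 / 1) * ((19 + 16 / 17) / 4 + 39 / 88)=8121 / 374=21.71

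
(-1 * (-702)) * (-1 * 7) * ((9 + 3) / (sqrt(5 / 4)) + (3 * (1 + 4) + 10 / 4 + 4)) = -158393.58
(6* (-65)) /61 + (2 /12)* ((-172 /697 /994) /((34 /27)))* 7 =-656221227 /102636038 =-6.39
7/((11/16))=112/11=10.18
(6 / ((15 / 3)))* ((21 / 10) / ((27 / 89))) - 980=-72877 / 75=-971.69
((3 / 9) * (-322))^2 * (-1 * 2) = -23040.89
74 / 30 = 37 / 15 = 2.47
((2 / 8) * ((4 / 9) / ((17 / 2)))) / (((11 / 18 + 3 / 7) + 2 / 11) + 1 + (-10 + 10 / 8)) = -616 / 307649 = -0.00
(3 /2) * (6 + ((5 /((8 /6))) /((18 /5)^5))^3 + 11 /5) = 12.30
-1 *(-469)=469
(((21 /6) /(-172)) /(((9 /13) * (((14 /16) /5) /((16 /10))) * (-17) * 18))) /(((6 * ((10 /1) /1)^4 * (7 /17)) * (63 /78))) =169 /3840007500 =0.00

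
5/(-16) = -5/16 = -0.31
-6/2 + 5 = 2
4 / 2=2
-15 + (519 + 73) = 577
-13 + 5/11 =-138/11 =-12.55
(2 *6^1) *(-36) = -432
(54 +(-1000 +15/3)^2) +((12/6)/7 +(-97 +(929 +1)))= 6936386/7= 990912.29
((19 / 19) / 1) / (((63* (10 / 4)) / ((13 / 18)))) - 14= -39677 / 2835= -14.00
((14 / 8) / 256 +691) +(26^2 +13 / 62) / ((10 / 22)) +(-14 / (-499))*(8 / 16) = 34510883067 / 15840256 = 2178.68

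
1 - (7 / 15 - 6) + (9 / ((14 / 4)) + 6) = 1586 / 105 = 15.10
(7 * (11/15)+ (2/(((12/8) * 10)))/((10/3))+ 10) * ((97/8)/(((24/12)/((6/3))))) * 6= 55193/50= 1103.86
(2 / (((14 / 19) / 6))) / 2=57 / 7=8.14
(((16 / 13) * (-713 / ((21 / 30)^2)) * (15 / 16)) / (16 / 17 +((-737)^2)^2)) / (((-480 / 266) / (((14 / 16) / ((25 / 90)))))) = 3454485 / 347745047073008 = 0.00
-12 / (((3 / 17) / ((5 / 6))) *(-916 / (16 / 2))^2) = -680 / 157323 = -0.00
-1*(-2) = 2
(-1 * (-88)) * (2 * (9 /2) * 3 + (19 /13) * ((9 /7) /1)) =2541.36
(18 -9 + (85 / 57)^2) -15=-12269 / 3249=-3.78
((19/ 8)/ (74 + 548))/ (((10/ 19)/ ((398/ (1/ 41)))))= 2945399/ 24880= 118.38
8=8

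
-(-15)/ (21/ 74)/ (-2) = -185/ 7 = -26.43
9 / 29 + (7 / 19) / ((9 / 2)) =1945 / 4959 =0.39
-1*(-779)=779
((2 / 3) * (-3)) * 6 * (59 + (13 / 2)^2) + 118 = -1097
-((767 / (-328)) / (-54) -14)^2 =-194.79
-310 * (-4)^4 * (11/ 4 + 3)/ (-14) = 228160/ 7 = 32594.29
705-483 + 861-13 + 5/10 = 2141/2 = 1070.50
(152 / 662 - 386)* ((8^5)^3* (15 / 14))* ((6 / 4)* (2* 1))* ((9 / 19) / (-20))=45488511279232450560 / 44023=1033289673107976.52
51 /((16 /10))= 255 /8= 31.88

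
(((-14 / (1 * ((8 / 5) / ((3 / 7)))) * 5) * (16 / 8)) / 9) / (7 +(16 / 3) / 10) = -125 / 226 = -0.55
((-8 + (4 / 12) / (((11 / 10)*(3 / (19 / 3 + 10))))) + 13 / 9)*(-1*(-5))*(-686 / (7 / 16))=11422880 / 297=38460.88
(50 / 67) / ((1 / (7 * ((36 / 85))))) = 2520 / 1139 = 2.21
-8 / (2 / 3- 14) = 3 / 5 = 0.60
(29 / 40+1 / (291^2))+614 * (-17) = -35353555331 / 3387240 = -10437.27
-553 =-553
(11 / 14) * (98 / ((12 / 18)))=231 / 2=115.50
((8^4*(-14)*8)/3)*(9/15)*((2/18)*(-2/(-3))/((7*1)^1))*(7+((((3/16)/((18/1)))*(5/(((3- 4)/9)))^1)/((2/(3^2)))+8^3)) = -22583296/45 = -501851.02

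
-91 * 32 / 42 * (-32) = 6656 / 3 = 2218.67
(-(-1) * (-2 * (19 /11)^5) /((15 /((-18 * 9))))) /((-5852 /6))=-21112002 /62004635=-0.34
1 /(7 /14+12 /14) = 14 /19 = 0.74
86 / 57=1.51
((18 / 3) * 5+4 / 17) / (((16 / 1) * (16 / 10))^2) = 6425 / 139264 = 0.05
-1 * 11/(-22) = 1/2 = 0.50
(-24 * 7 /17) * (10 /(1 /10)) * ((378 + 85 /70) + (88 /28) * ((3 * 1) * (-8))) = -5103600 /17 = -300211.76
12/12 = 1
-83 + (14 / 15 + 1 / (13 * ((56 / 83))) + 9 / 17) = -15115411 / 185640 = -81.42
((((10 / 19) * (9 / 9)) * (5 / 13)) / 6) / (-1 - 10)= -25 / 8151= -0.00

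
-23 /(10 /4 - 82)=46 /159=0.29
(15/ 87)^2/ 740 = 5/ 124468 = 0.00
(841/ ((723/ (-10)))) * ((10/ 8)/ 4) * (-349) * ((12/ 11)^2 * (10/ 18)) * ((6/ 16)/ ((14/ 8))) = 36688625/ 204127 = 179.73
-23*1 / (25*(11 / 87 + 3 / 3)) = -0.82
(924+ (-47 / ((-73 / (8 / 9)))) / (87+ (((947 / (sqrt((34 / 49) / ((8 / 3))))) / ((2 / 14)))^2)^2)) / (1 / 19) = 95072004586827270608996020 / 5415356834519666815159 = 17556.00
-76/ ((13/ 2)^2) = -304/ 169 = -1.80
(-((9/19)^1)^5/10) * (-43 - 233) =8148762/12380495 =0.66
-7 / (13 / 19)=-133 / 13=-10.23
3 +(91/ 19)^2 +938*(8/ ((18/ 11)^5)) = 28373253431/ 42633378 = 665.52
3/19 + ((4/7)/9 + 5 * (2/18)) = 310/399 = 0.78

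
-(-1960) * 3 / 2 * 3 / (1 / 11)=97020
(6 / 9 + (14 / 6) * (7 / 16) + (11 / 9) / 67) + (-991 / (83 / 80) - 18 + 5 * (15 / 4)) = -762926921 / 800784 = -952.72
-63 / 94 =-0.67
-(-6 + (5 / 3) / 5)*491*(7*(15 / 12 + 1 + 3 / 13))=2512447 / 52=48316.29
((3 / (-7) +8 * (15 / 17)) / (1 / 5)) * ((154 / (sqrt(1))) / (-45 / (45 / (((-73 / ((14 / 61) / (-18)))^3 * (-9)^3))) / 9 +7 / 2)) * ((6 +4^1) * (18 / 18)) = 595379400 / 177275839073252699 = 0.00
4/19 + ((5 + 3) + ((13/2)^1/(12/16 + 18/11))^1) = 21814/1995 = 10.93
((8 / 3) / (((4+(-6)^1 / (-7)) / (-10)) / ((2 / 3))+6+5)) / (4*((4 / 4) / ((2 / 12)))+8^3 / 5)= 350 / 170403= 0.00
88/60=22/15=1.47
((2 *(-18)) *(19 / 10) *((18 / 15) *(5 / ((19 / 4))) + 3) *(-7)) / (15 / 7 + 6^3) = 23814 / 2545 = 9.36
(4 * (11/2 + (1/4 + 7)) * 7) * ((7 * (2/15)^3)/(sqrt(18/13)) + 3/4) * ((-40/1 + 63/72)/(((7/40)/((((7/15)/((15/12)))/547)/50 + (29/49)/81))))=-52852944937/120613500 - 211411779748 * sqrt(26)/130844109375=-446.44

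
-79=-79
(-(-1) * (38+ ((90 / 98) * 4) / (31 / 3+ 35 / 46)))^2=8268856815844 / 5627850361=1469.27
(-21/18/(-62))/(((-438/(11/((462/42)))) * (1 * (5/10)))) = -7/81468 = -0.00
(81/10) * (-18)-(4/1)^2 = -809/5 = -161.80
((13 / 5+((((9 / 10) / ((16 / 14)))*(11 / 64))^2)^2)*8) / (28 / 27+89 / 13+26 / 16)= 627214899017538351 / 286678329589760000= 2.19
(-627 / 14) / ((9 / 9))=-627 / 14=-44.79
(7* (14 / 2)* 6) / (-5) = -294 / 5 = -58.80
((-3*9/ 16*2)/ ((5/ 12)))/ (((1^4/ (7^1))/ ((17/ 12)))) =-3213/ 40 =-80.32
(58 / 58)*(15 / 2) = 15 / 2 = 7.50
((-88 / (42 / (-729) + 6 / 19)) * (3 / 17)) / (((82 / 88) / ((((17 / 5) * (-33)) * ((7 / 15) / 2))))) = 258099534 / 152725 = 1689.96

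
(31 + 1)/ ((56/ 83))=332/ 7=47.43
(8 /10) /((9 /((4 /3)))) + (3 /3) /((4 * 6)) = 173 /1080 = 0.16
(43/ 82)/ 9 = 0.06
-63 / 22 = -2.86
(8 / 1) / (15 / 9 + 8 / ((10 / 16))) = 120 / 217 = 0.55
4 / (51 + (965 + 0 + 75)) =0.00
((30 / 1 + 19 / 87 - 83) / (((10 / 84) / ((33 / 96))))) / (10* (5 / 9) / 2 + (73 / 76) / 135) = -45347148 / 828617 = -54.73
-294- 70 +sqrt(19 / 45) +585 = sqrt(95) / 15 +221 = 221.65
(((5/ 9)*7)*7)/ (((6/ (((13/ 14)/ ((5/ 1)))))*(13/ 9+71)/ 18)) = 273/ 1304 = 0.21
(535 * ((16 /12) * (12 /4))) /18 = 1070 /9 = 118.89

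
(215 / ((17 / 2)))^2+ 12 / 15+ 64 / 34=928376 / 1445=642.47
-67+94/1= 27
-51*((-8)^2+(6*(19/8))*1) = -15963/4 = -3990.75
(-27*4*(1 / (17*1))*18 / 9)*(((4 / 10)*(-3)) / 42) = 216 / 595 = 0.36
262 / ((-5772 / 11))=-1441 / 2886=-0.50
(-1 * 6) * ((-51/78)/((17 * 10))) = 3/130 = 0.02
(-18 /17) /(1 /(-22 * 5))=1980 /17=116.47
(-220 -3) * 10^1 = -2230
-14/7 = -2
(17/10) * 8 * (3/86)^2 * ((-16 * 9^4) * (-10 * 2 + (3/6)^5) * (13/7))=8338840731/129430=64427.42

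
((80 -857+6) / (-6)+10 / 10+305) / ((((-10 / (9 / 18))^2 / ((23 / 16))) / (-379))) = -591.80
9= 9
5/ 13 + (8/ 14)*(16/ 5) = 1007/ 455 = 2.21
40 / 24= 5 / 3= 1.67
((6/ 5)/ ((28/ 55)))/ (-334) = -33/ 4676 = -0.01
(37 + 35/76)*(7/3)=6643/76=87.41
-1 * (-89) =89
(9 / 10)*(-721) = -6489 / 10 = -648.90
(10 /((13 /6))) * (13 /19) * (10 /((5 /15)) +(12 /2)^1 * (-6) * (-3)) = 8280 /19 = 435.79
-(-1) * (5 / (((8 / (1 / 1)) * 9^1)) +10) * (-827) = -599575 / 72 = -8327.43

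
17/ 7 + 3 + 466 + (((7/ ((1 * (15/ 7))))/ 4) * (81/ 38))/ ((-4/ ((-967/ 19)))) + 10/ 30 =493.91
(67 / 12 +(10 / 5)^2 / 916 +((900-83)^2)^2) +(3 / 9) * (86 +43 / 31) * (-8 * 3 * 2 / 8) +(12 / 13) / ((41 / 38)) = 20229905647155188165 / 45405204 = 445541564952.67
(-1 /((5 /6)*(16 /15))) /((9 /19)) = -19 /8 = -2.38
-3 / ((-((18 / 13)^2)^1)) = 169 / 108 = 1.56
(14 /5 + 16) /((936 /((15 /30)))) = 47 /4680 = 0.01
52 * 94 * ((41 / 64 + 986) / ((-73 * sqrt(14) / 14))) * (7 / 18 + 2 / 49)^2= -75916423115 * sqrt(14) / 6223392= -45642.83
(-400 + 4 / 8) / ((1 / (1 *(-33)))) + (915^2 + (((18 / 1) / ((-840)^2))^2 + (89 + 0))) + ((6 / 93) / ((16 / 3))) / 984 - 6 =1661068957653771271 / 1953069440000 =850491.50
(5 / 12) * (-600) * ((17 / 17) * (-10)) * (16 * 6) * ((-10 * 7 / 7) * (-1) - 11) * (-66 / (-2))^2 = -261360000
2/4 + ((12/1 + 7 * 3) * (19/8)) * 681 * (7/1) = 2988913/8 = 373614.12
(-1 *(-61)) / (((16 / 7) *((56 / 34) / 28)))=7259 / 16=453.69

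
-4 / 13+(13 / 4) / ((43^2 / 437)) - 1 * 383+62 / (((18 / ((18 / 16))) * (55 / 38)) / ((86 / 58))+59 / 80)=-2994519347145 / 7906346188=-378.75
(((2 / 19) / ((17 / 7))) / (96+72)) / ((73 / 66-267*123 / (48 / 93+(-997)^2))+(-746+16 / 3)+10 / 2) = -17839855 / 50795150971754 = -0.00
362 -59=303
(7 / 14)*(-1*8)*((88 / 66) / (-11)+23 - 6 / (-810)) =-135944 / 1485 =-91.54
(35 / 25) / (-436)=-7 / 2180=-0.00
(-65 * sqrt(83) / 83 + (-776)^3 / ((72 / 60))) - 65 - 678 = -389407896.80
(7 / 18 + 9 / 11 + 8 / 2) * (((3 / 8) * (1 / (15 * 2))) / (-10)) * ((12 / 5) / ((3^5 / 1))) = -0.00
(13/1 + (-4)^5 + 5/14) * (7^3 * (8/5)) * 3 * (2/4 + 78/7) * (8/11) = -774912432/55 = -14089316.95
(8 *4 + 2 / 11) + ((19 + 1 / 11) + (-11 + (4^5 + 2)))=11729 / 11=1066.27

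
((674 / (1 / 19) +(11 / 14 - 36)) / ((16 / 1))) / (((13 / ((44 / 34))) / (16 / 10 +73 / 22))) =96725931 / 247520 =390.78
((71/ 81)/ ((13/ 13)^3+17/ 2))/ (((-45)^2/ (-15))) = -142/ 207765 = -0.00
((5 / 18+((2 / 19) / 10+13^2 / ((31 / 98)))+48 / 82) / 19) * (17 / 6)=19772031271 / 247768740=79.80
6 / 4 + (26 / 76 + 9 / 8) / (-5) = 917 / 760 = 1.21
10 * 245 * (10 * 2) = 49000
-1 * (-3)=3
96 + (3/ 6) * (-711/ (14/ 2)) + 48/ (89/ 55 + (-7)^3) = 1481031/ 32858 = 45.07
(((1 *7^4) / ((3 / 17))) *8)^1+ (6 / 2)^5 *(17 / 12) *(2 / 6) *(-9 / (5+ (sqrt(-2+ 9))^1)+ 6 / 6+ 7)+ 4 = 459 *sqrt(7) / 8+ 2627531 / 24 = 109632.26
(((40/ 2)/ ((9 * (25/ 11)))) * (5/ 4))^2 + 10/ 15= 175/ 81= 2.16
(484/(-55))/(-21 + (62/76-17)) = 1672/7065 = 0.24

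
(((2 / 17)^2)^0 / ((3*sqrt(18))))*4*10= 20*sqrt(2) / 9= 3.14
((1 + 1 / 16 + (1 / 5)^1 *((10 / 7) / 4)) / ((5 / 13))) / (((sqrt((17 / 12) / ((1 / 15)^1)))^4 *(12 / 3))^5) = 105664 / 689060415192529296875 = 0.00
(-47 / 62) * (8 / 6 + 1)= -329 / 186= -1.77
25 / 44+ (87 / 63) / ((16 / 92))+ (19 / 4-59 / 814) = 450809 / 34188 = 13.19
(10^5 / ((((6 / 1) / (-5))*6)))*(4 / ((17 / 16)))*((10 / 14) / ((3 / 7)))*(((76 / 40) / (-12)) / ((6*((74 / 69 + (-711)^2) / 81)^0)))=9500000 / 4131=2299.69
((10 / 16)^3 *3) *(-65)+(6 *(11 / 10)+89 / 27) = -37.71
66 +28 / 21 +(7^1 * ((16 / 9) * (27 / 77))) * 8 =3374 / 33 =102.24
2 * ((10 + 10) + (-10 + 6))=32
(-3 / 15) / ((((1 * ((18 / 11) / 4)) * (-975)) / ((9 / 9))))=0.00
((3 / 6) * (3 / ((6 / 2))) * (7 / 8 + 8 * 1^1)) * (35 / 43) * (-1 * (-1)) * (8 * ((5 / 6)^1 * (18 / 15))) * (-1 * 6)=-7455 / 43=-173.37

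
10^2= 100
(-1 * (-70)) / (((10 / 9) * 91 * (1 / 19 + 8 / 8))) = 171 / 260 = 0.66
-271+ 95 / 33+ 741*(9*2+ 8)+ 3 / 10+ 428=6410639 / 330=19426.18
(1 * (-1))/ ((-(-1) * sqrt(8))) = -0.35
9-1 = 8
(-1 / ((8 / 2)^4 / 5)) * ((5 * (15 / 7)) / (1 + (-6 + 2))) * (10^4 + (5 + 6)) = 1251375 / 1792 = 698.31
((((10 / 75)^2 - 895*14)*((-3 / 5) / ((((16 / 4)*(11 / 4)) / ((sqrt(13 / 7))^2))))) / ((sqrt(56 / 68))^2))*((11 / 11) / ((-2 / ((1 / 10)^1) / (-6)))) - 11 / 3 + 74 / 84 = 154824904 / 336875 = 459.59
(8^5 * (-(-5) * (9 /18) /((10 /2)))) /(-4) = -4096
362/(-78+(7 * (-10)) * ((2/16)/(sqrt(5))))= -451776/97099+10136 * sqrt(5)/97099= -4.42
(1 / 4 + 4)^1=17 / 4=4.25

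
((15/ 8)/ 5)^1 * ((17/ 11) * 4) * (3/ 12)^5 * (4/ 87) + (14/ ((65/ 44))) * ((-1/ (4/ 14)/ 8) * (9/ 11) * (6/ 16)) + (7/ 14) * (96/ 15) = 4093629/ 2123264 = 1.93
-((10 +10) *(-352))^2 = -49561600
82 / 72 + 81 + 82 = 5909 / 36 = 164.14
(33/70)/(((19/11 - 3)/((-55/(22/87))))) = 31581/392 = 80.56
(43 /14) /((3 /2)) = 43 /21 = 2.05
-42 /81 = -14 /27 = -0.52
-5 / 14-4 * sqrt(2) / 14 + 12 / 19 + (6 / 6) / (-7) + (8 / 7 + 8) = 2467 / 266-2 * sqrt(2) / 7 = 8.87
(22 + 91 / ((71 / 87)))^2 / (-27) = -89851441 / 136107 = -660.15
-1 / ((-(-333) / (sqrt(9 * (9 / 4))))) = -1 / 74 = -0.01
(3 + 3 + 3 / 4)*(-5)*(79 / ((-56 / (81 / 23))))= 863865 / 5152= 167.68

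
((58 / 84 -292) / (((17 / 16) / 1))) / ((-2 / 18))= 293640 / 119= 2467.56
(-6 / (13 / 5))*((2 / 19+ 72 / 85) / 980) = -2307 / 1028755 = -0.00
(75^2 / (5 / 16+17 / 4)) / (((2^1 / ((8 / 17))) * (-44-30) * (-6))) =30000 / 45917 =0.65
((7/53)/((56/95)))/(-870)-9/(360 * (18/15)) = -389/18444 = -0.02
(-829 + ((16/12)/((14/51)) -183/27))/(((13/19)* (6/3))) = -497306/819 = -607.21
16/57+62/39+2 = 956/247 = 3.87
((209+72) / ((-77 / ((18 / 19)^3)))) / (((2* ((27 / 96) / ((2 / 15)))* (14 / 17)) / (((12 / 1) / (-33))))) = 0.32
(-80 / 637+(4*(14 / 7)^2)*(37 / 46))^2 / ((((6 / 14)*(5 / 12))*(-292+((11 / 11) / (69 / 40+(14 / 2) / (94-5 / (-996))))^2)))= -1583330552127069823301184 / 507804948163962755519395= -3.12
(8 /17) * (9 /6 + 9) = 84 /17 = 4.94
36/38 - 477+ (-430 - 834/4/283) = -9751613/10754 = -906.79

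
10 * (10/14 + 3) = 260/7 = 37.14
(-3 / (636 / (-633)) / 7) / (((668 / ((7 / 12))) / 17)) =3587 / 566464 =0.01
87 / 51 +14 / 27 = 1021 / 459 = 2.22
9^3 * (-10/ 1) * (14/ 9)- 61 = -11401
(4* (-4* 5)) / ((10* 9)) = -8 / 9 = -0.89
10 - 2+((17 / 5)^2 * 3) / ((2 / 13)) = 11671 / 50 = 233.42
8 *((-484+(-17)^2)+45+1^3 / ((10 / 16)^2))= -1179.52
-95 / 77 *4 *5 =-24.68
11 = 11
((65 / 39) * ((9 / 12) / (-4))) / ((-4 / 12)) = 15 / 16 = 0.94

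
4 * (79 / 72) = 4.39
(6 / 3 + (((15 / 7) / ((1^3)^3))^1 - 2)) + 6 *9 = 393 / 7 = 56.14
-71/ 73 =-0.97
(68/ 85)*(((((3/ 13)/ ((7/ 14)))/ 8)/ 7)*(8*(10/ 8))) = 6/ 91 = 0.07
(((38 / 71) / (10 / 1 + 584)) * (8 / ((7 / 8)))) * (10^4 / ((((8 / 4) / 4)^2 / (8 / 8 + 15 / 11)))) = 1264640000 / 1623699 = 778.86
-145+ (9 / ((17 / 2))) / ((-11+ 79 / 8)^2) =-22057 / 153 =-144.16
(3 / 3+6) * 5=35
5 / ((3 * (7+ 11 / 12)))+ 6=118 / 19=6.21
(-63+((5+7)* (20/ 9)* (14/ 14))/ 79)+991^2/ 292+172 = 240319793/ 69204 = 3472.63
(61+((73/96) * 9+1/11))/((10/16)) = 23913/220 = 108.70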